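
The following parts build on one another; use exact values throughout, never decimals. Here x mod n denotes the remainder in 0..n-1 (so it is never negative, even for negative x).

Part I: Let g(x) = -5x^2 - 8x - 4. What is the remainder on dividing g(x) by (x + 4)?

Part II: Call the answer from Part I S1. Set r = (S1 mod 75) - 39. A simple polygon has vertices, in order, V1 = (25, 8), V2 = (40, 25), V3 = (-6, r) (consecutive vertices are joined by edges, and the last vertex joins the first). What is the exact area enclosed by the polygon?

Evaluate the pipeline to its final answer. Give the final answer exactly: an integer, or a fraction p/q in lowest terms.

167/2

Part I: remainder = value at the root: -5*(-4)^2 - 8*(-4)^1 - 4 = (-80) + (32) + (-4) = -52; answer -52
Part II: S1 = -52; r = -16; cross terms: (25*25 - 40*8)=305, (40*-16 - -6*25)=-490, (-6*8 - 25*-16)=352; twice the area = |167| = 167; area = 167/2; answer 167/2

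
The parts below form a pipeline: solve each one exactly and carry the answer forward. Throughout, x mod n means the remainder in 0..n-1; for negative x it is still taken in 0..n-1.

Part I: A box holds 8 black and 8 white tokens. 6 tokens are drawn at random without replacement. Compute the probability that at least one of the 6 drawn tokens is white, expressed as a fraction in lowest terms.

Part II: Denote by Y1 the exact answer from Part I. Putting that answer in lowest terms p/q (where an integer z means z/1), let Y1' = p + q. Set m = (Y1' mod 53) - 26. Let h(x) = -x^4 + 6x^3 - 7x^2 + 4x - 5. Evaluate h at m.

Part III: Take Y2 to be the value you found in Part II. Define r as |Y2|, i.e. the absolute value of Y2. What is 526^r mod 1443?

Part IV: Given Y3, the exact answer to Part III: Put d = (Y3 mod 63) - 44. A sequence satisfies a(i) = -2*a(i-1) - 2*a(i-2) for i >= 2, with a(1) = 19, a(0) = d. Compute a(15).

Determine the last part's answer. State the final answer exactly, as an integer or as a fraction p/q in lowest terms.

-6016

Part I: total draws C(16,6) = 8008; complement C(8,6) = 28; favorable 8008 - 28 = 7980; P = 285/286; answer 285/286
Part II: Y1 = 285/286; threaded value p + q = 571; m = 15; -1*(15)^4 + 6*(15)^3 - 7*(15)^2 + 4*(15)^1 - 5 = (-50625) + (20250) + (-1575) + (60) + (-5) = -31895; answer -31895
Part III: Y2 = -31895; r = 31895; squarings mod 1443: 526^1=526, 526^2=1063, 526^4=100, 526^8=1342, 526^16=100, 526^32=1342, 526^64=100, 526^128=1342, 526^256=100, 526^512=1342, 526^1024=100, 526^2048=1342, 526^4096=100, 526^8192=1342, 526^16384=100; 526^31895 = 526^1 * 526^2 * 526^4 * 526^16 * 526^128 * 526^1024 * 526^2048 * 526^4096 * 526^8192 * 526^16384 = 310 (mod 1443); answer 310
Part IV: Y3 = 310; d = 14; a(2) = -2*(19) - 2*(14) = -66; iterating: a(2)=-66, a(3)=94, a(4)=-56, a(5)=-76, a(6)=264, a(7)=-376, a(8)=224, a(9)=304, a(10)=-1056, a(11)=1504, a(12)=-896, a(13)=-1216, a(14)=4224, a(15)=-6016; answer -6016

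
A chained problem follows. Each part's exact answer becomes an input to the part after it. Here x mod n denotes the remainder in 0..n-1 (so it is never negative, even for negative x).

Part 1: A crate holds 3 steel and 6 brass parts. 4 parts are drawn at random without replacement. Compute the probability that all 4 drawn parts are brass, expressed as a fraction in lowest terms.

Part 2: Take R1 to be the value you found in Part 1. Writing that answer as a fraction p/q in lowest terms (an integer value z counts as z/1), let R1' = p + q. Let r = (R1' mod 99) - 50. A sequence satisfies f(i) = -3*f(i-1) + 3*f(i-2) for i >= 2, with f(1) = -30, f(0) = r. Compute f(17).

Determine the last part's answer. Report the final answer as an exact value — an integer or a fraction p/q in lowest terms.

Part 1: total draws C(9,4) = 126; favorable C(6,4) = 15; P = 5/42; answer 5/42
Part 2: R1 = 5/42; threaded value p + q = 47; r = -3; f(2) = -3*(-30) + 3*(-3) = 81; iterating: f(2)=81, f(3)=-333, f(4)=1242, f(5)=-4725, f(6)=17901, f(7)=-67878, f(8)=257337, f(9)=-975645, f(10)=3698946, f(11)=-14023773, f(12)=53168157, f(13)=-201575790, f(14)=764231841, f(15)=-2897422893, f(16)=10984964202, f(17)=-41647161285; answer -41647161285

-41647161285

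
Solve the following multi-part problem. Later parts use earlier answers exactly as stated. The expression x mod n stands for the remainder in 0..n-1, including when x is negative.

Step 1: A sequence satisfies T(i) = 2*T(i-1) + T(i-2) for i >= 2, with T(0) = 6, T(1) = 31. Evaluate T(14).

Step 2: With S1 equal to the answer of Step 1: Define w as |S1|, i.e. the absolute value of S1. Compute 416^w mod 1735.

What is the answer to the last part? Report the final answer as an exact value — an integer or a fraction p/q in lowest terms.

251

Step 1: T(2) = 2*(31) + 1*(6) = 68; iterating: T(2)=68, T(3)=167, T(4)=402, T(5)=971, T(6)=2344, T(7)=5659, T(8)=13662, T(9)=32983, T(10)=79628, T(11)=192239, T(12)=464106, T(13)=1120451, T(14)=2705008; answer 2705008
Step 2: S1 = 2705008; w = 2705008; squarings mod 1735: 416^1=416, 416^2=1291, 416^4=1081, 416^8=906, 416^16=181, 416^32=1531, 416^64=1711, 416^128=576, 416^256=391, 416^512=201, 416^1024=496, 416^2048=1381, 416^4096=396, 416^8192=666, 416^16384=1131, 416^32768=466, 416^65536=281, 416^131072=886, 416^262144=776, 416^524288=131, 416^1048576=1546, 416^2097152=1021; 416^2705008 = 416^16 * 416^32 * 416^64 * 416^512 * 416^1024 * 416^16384 * 416^65536 * 416^524288 * 416^2097152 = 251 (mod 1735); answer 251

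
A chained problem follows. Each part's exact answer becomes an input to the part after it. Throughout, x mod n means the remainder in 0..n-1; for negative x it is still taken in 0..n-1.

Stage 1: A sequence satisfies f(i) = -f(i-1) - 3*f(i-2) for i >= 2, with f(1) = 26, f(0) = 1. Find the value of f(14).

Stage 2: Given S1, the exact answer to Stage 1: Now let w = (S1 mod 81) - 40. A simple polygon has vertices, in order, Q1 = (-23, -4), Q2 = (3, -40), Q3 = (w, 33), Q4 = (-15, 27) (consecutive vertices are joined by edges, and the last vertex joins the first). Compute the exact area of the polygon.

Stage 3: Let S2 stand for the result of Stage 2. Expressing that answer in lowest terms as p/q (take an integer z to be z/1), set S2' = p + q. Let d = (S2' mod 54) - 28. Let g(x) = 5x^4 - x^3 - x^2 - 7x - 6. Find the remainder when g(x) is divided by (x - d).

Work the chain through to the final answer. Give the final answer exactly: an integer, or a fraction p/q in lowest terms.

74486

Stage 1: f(2) = -1*(26) - 3*(1) = -29; iterating: f(2)=-29, f(3)=-49, f(4)=136, f(5)=11, f(6)=-419, f(7)=386, f(8)=871, f(9)=-2029, f(10)=-584, f(11)=6671, f(12)=-4919, f(13)=-15094, f(14)=29851; answer 29851
Stage 2: S1 = 29851; w = 3; cross terms: (-23*-40 - 3*-4)=932, (3*33 - 3*-40)=219, (3*27 - -15*33)=576, (-15*-4 - -23*27)=681; twice the area = |2408| = 2408; area = 1204; answer 1204
Stage 3: S2 = 1204; threaded value p + q = 1205; d = -11; remainder = value at the root: 5*(-11)^4 - 1*(-11)^3 - 1*(-11)^2 - 7*(-11)^1 - 6 = (73205) + (1331) + (-121) + (77) + (-6) = 74486; answer 74486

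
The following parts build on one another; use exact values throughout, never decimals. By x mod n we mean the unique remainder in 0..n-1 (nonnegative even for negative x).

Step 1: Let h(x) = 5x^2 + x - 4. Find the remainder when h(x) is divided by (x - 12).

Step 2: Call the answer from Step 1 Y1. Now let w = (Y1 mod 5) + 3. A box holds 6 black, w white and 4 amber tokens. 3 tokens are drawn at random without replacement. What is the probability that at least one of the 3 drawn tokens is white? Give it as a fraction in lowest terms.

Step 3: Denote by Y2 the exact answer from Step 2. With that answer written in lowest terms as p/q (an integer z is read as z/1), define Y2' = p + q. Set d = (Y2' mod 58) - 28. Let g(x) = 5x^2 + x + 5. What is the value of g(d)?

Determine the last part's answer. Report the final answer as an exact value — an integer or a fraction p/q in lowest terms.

Step 1: remainder = value at the root: 5*(12)^2 + 1*(12)^1 - 4 = (720) + (12) + (-4) = 728; answer 728
Step 2: Y1 = 728; w = 6; total draws C(16,3) = 560; complement C(10,3) = 120; favorable 560 - 120 = 440; P = 11/14; answer 11/14
Step 3: Y2 = 11/14; threaded value p + q = 25; d = -3; 5*(-3)^2 + 1*(-3)^1 + 5 = (45) + (-3) + (5) = 47; answer 47

47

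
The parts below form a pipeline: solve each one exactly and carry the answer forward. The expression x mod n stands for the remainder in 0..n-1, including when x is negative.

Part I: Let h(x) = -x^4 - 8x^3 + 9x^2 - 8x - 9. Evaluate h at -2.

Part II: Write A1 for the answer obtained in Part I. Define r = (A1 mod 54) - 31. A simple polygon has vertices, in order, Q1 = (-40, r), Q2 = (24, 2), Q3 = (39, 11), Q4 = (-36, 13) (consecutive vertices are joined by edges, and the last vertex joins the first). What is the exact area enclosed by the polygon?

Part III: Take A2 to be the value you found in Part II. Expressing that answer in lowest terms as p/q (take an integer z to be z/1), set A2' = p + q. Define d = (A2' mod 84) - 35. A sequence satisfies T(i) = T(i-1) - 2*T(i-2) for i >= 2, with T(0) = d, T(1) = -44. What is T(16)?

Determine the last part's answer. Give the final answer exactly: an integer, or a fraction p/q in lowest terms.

Part I: -1*(-2)^4 - 8*(-2)^3 + 9*(-2)^2 - 8*(-2)^1 - 9 = (-16) + (64) + (36) + (16) + (-9) = 91; answer 91
Part II: A1 = 91; r = 6; cross terms: (-40*2 - 24*6)=-224, (24*11 - 39*2)=186, (39*13 - -36*11)=903, (-36*6 - -40*13)=304; twice the area = |1169| = 1169; area = 1169/2; answer 1169/2
Part III: A2 = 1169/2; threaded value p + q = 1171; d = 44; T(2) = 1*(-44) - 2*(44) = -132; iterating: T(2)=-132, T(3)=-44, T(4)=220, T(5)=308, T(6)=-132, T(7)=-748, T(8)=-484, T(9)=1012, T(10)=1980, T(11)=-44, T(12)=-4004, T(13)=-3916, T(14)=4092, T(15)=11924, T(16)=3740; answer 3740

3740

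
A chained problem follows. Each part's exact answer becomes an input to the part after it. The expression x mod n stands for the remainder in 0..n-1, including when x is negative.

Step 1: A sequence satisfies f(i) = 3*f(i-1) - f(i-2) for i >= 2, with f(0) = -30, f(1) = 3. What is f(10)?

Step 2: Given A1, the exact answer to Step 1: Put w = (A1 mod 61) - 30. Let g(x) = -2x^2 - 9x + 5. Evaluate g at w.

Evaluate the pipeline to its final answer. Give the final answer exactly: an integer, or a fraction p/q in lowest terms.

-21

Step 1: f(2) = 3*(3) - 1*(-30) = 39; iterating: f(2)=39, f(3)=114, f(4)=303, f(5)=795, f(6)=2082, f(7)=5451, f(8)=14271, f(9)=37362, f(10)=97815; answer 97815
Step 2: A1 = 97815; w = 2; -2*(2)^2 - 9*(2)^1 + 5 = (-8) + (-18) + (5) = -21; answer -21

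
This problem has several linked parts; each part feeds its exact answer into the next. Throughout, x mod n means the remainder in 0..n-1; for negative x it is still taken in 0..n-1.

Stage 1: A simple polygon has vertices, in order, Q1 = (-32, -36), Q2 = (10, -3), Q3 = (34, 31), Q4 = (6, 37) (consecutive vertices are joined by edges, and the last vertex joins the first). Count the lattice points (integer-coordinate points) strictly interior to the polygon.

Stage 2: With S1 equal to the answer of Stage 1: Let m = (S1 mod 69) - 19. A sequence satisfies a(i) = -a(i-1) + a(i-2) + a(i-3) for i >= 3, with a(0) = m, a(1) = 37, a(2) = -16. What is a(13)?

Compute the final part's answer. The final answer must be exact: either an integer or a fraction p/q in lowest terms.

Stage 1: cross terms: (-32*-3 - 10*-36)=456, (10*31 - 34*-3)=412, (34*37 - 6*31)=1072, (6*-36 - -32*37)=968; twice the area = |2908| = 2908; area = 1454; boundary points = 3 + 2 + 2 + 1 = 8; strictly interior points = area - boundary/2 + 1 = 1451; answer 1451
Stage 2: S1 = 1451; m = -17; a(3) = -1*(-16) + 1*(37) + 1*(-17) = 36; iterating: a(3)=36, a(4)=-15, a(5)=35, a(6)=-14, a(7)=34, a(8)=-13, a(9)=33, a(10)=-12, a(11)=32, a(12)=-11, a(13)=31; answer 31

31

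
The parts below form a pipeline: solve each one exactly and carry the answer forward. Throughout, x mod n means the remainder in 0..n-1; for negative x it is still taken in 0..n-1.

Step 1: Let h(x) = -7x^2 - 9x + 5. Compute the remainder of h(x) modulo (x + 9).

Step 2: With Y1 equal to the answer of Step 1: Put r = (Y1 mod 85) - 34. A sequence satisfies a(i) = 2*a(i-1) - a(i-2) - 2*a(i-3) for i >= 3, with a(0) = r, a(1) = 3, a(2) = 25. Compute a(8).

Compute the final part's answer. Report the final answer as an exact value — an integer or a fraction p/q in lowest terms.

Step 1: remainder = value at the root: -7*(-9)^2 - 9*(-9)^1 + 5 = (-567) + (81) + (5) = -481; answer -481
Step 2: Y1 = -481; r = -5; a(3) = 2*(25) - 1*(3) - 2*(-5) = 57; iterating: a(3)=57, a(4)=83, a(5)=59, a(6)=-79, a(7)=-383, a(8)=-805; answer -805

-805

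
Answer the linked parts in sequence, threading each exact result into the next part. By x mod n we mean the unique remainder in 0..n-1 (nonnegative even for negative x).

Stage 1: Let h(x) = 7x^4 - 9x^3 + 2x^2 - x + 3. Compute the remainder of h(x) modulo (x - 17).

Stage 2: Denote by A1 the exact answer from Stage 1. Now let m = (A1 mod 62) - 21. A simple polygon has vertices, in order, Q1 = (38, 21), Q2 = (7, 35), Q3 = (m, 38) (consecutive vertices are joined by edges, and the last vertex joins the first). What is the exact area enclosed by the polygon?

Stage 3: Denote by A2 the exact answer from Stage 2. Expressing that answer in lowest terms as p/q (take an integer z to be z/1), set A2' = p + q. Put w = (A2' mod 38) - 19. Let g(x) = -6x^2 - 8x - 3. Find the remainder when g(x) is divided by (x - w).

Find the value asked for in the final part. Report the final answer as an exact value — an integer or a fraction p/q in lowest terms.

-67

Stage 1: remainder = value at the root: 7*(17)^4 - 9*(17)^3 + 2*(17)^2 - 1*(17)^1 + 3 = (584647) + (-44217) + (578) + (-17) + (3) = 540994; answer 540994
Stage 2: A1 = 540994; m = 23; cross terms: (38*35 - 7*21)=1183, (7*38 - 23*35)=-539, (23*21 - 38*38)=-961; twice the area = |-317| = 317; area = 317/2; answer 317/2
Stage 3: A2 = 317/2; threaded value p + q = 319; w = -4; remainder = value at the root: -6*(-4)^2 - 8*(-4)^1 - 3 = (-96) + (32) + (-3) = -67; answer -67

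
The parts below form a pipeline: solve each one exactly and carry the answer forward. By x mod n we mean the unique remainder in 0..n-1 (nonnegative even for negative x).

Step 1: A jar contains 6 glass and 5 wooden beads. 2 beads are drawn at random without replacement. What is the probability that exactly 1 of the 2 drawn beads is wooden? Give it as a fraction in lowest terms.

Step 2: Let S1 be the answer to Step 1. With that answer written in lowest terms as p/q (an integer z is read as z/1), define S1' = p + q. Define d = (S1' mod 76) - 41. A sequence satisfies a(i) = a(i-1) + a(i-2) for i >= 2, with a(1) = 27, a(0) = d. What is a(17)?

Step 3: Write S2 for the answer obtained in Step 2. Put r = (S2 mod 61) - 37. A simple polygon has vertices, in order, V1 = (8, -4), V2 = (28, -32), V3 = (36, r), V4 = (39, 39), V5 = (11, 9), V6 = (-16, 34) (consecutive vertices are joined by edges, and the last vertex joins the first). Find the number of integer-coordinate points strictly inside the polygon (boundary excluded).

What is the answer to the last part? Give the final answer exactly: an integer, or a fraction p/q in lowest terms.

1338

Step 1: total draws C(11,2) = 55; favorable C(5,1)*C(6,1) = 30; P = 6/11; answer 6/11
Step 2: S1 = 6/11; threaded value p + q = 17; d = -24; a(2) = 1*(27) + 1*(-24) = 3; iterating: a(2)=3, a(3)=30, a(4)=33, a(5)=63, a(6)=96, a(7)=159, a(8)=255, a(9)=414, a(10)=669, a(11)=1083, a(12)=1752, a(13)=2835, a(14)=4587, a(15)=7422, a(16)=12009, a(17)=19431; answer 19431
Step 3: S2 = 19431; r = -4; cross terms: (8*-32 - 28*-4)=-144, (28*-4 - 36*-32)=1040, (36*39 - 39*-4)=1560, (39*9 - 11*39)=-78, (11*34 - -16*9)=518, (-16*-4 - 8*34)=-208; twice the area = |2688| = 2688; area = 1344; boundary points = 4 + 4 + 1 + 2 + 1 + 2 = 14; strictly interior points = area - boundary/2 + 1 = 1338; answer 1338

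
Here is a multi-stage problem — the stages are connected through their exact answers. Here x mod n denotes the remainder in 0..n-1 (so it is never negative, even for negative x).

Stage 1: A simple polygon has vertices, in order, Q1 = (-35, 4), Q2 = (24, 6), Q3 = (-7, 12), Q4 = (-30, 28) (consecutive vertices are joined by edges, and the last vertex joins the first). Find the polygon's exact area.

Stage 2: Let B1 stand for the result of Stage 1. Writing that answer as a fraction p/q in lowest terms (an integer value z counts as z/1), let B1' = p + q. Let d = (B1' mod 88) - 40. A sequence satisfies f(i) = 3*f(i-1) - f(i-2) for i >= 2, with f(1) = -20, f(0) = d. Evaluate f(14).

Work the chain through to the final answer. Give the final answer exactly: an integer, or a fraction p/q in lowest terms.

-11818905

Stage 1: cross terms: (-35*6 - 24*4)=-306, (24*12 - -7*6)=330, (-7*28 - -30*12)=164, (-30*4 - -35*28)=860; twice the area = |1048| = 1048; area = 524; answer 524
Stage 2: B1 = 524; threaded value p + q = 525; d = 45; f(2) = 3*(-20) - 1*(45) = -105; iterating: f(2)=-105, f(3)=-295, f(4)=-780, f(5)=-2045, f(6)=-5355, f(7)=-14020, f(8)=-36705, f(9)=-96095, f(10)=-251580, f(11)=-658645, f(12)=-1724355, f(13)=-4514420, f(14)=-11818905; answer -11818905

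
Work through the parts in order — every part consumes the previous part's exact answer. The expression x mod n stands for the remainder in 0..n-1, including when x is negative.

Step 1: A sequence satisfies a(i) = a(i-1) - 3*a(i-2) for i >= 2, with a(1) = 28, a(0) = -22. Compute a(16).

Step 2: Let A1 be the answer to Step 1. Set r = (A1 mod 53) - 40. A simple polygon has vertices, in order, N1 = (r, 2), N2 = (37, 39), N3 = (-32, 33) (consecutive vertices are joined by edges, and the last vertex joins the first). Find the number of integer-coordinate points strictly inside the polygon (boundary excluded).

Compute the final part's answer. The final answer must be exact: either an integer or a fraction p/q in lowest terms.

Step 1: a(2) = 1*(28) - 3*(-22) = 94; iterating: a(2)=94, a(3)=10, a(4)=-272, a(5)=-302, a(6)=514, a(7)=1420, a(8)=-122, a(9)=-4382, a(10)=-4016, a(11)=9130, a(12)=21178, a(13)=-6212, a(14)=-69746, a(15)=-51110, a(16)=158128; answer 158128
Step 2: A1 = 158128; r = -11; cross terms: (-11*39 - 37*2)=-503, (37*33 - -32*39)=2469, (-32*2 - -11*33)=299; twice the area = |2265| = 2265; area = 2265/2; boundary points = 1 + 3 + 1 = 5; strictly interior points = area - boundary/2 + 1 = 1131; answer 1131

1131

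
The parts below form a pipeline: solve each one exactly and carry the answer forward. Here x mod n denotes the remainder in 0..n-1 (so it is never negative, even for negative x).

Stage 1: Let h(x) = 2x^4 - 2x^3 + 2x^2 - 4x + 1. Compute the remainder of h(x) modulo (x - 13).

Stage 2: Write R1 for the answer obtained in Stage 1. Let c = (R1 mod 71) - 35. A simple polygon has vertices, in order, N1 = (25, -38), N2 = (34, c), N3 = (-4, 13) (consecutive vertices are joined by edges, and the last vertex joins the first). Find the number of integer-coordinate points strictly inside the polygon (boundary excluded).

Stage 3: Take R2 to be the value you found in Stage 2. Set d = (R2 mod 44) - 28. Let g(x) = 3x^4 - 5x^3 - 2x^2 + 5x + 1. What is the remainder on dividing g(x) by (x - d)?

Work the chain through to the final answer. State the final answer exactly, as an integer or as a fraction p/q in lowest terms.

Stage 1: remainder = value at the root: 2*(13)^4 - 2*(13)^3 + 2*(13)^2 - 4*(13)^1 + 1 = (57122) + (-4394) + (338) + (-52) + (1) = 53015; answer 53015
Stage 2: R1 = 53015; c = 14; cross terms: (25*14 - 34*-38)=1642, (34*13 - -4*14)=498, (-4*-38 - 25*13)=-173; twice the area = |1967| = 1967; area = 1967/2; boundary points = 1 + 1 + 1 = 3; strictly interior points = area - boundary/2 + 1 = 983; answer 983
Stage 3: R2 = 983; d = -13; remainder = value at the root: 3*(-13)^4 - 5*(-13)^3 - 2*(-13)^2 + 5*(-13)^1 + 1 = (85683) + (10985) + (-338) + (-65) + (1) = 96266; answer 96266

96266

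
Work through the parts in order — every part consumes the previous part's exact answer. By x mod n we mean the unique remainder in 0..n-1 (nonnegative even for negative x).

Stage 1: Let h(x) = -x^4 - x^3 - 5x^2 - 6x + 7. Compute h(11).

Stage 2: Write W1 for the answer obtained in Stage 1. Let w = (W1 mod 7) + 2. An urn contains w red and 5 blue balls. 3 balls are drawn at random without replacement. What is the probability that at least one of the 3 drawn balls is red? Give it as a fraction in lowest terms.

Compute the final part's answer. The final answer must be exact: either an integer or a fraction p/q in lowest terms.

Stage 1: -1*(11)^4 - 1*(11)^3 - 5*(11)^2 - 6*(11)^1 + 7 = (-14641) + (-1331) + (-605) + (-66) + (7) = -16636; answer -16636
Stage 2: W1 = -16636; w = 5; total draws C(10,3) = 120; complement C(5,3) = 10; favorable 120 - 10 = 110; P = 11/12; answer 11/12

11/12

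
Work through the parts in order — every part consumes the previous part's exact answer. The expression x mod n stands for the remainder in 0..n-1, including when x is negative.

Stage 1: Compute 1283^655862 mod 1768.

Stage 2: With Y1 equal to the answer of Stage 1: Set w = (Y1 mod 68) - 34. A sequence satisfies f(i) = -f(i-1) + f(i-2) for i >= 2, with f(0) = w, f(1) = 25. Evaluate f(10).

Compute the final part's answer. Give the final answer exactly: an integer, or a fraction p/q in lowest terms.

-1817

Stage 1: squarings mod 1768: 1283^1=1283, 1283^2=81, 1283^4=1257, 1283^8=1225, 1283^16=1361, 1283^32=1225, 1283^64=1361, 1283^128=1225, 1283^256=1361, 1283^512=1225, 1283^1024=1361, 1283^2048=1225, 1283^4096=1361, 1283^8192=1225, 1283^16384=1361, 1283^32768=1225, 1283^65536=1361, 1283^131072=1225, 1283^262144=1361, 1283^524288=1225; 1283^655862 = 1283^2 * 1283^4 * 1283^16 * 1283^32 * 1283^64 * 1283^128 * 1283^256 * 1283^131072 * 1283^524288 = 497 (mod 1768); answer 497
Stage 2: Y1 = 497; w = -13; f(2) = -1*(25) + 1*(-13) = -38; iterating: f(2)=-38, f(3)=63, f(4)=-101, f(5)=164, f(6)=-265, f(7)=429, f(8)=-694, f(9)=1123, f(10)=-1817; answer -1817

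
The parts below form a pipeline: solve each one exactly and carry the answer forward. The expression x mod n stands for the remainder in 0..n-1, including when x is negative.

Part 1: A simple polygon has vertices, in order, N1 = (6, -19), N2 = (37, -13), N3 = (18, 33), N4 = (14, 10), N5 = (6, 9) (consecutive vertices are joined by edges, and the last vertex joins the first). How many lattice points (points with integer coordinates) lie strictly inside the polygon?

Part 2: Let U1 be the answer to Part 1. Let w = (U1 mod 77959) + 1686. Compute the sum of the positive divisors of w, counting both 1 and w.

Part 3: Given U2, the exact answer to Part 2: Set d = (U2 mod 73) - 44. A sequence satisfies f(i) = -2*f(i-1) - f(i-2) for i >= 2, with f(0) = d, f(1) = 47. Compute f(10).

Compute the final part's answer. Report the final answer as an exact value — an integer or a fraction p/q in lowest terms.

Part 1: cross terms: (6*-13 - 37*-19)=625, (37*33 - 18*-13)=1455, (18*10 - 14*33)=-282, (14*9 - 6*10)=66, (6*-19 - 6*9)=-168; twice the area = |1696| = 1696; area = 848; boundary points = 1 + 1 + 1 + 1 + 28 = 32; strictly interior points = area - boundary/2 + 1 = 833; answer 833
Part 2: U1 = 833; w = 2519; 2519 = 11 * 229; sigma = (1 + 11) * (1 + 229) = 12 * 230 = 2760; answer 2760
Part 3: U2 = 2760; d = 15; f(2) = -2*(47) - 1*(15) = -109; iterating: f(2)=-109, f(3)=171, f(4)=-233, f(5)=295, f(6)=-357, f(7)=419, f(8)=-481, f(9)=543, f(10)=-605; answer -605

-605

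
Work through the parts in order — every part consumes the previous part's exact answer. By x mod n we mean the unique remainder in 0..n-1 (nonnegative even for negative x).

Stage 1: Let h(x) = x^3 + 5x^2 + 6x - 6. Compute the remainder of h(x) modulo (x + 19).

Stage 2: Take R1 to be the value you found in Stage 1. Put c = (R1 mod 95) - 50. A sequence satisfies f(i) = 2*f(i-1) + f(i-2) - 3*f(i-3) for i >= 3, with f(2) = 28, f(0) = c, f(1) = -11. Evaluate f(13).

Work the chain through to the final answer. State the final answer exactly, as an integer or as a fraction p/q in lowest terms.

Stage 1: remainder = value at the root: 1*(-19)^3 + 5*(-19)^2 + 6*(-19)^1 - 6 = (-6859) + (1805) + (-114) + (-6) = -5174; answer -5174
Stage 2: R1 = -5174; c = 1; f(3) = 2*(28) + 1*(-11) - 3*(1) = 42; iterating: f(3)=42, f(4)=145, f(5)=248, f(6)=515, f(7)=843, f(8)=1457, f(9)=2212, f(10)=3352, f(11)=4545, f(12)=5806, f(13)=6101; answer 6101

6101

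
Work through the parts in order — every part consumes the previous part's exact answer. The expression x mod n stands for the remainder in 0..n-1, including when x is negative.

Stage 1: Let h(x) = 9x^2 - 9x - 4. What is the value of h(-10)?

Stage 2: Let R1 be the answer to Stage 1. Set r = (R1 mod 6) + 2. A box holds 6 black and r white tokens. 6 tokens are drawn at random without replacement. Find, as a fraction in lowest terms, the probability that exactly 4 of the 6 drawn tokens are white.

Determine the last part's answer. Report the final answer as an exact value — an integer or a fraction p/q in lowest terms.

Stage 1: 9*(-10)^2 - 9*(-10)^1 - 4 = (900) + (90) + (-4) = 986; answer 986
Stage 2: R1 = 986; r = 4; total draws C(10,6) = 210; favorable C(4,4)*C(6,2) = 15; P = 1/14; answer 1/14

1/14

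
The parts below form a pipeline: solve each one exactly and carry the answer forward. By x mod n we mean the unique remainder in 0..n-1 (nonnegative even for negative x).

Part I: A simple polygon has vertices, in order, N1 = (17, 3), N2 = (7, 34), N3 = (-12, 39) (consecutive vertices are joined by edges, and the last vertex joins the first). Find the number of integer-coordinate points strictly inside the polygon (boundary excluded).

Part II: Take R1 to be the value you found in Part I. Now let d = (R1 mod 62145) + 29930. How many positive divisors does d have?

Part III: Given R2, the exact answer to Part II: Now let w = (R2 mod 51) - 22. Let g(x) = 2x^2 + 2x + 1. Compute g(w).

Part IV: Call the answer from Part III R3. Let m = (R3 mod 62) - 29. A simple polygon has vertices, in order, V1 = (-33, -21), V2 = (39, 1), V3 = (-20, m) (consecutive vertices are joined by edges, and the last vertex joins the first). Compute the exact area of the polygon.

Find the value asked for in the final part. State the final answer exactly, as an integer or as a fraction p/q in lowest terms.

1549

Part I: cross terms: (17*34 - 7*3)=557, (7*39 - -12*34)=681, (-12*3 - 17*39)=-699; twice the area = |539| = 539; area = 539/2; boundary points = 1 + 1 + 1 = 3; strictly interior points = area - boundary/2 + 1 = 269; answer 269
Part II: R1 = 269; d = 30199; 30199 = 13 * 23 * 101; number of divisors = (1+1) * (1+1) * (1+1) = 8; answer 8
Part III: R2 = 8; w = -14; 2*(-14)^2 + 2*(-14)^1 + 1 = (392) + (-28) + (1) = 365; answer 365
Part IV: R3 = 365; m = 26; cross terms: (-33*1 - 39*-21)=786, (39*26 - -20*1)=1034, (-20*-21 - -33*26)=1278; twice the area = |3098| = 3098; area = 1549; answer 1549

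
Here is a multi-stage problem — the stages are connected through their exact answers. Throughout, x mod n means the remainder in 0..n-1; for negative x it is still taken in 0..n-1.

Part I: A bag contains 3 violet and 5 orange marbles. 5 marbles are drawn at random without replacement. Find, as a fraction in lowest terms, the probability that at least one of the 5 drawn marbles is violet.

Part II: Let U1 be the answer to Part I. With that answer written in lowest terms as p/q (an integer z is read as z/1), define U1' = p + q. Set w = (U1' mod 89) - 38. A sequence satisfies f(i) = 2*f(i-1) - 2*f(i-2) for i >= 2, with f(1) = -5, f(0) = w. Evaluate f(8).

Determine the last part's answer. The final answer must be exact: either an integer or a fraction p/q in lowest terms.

Part I: total draws C(8,5) = 56; complement C(5,5) = 1; favorable 56 - 1 = 55; P = 55/56; answer 55/56
Part II: U1 = 55/56; threaded value p + q = 111; w = -16; f(2) = 2*(-5) - 2*(-16) = 22; iterating: f(2)=22, f(3)=54, f(4)=64, f(5)=20, f(6)=-88, f(7)=-216, f(8)=-256; answer -256

-256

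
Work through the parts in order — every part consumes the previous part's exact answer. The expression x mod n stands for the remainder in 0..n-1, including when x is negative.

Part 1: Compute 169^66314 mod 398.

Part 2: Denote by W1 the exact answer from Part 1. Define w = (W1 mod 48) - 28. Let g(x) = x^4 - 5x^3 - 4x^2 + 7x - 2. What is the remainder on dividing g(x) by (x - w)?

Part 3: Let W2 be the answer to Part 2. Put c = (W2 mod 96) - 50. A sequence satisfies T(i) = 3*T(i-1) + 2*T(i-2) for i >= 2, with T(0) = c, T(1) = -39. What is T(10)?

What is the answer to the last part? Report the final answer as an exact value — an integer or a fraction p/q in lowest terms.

-2793151

Part 1: squarings mod 398: 169^1=169, 169^2=303, 169^4=269, 169^8=323, 169^16=53, 169^32=23, 169^64=131, 169^128=47, 169^256=219, 169^512=201, 169^1024=203, 169^2048=215, 169^4096=57, 169^8192=65, 169^16384=245, 169^32768=325, 169^65536=155; 169^66314 = 169^2 * 169^8 * 169^256 * 169^512 * 169^65536 = 383 (mod 398); answer 383
Part 2: W1 = 383; w = 19; remainder = value at the root: 1*(19)^4 - 5*(19)^3 - 4*(19)^2 + 7*(19)^1 - 2 = (130321) + (-34295) + (-1444) + (133) + (-2) = 94713; answer 94713
Part 3: W2 = 94713; c = 7; T(2) = 3*(-39) + 2*(7) = -103; iterating: T(2)=-103, T(3)=-387, T(4)=-1367, T(5)=-4875, T(6)=-17359, T(7)=-61827, T(8)=-220199, T(9)=-784251, T(10)=-2793151; answer -2793151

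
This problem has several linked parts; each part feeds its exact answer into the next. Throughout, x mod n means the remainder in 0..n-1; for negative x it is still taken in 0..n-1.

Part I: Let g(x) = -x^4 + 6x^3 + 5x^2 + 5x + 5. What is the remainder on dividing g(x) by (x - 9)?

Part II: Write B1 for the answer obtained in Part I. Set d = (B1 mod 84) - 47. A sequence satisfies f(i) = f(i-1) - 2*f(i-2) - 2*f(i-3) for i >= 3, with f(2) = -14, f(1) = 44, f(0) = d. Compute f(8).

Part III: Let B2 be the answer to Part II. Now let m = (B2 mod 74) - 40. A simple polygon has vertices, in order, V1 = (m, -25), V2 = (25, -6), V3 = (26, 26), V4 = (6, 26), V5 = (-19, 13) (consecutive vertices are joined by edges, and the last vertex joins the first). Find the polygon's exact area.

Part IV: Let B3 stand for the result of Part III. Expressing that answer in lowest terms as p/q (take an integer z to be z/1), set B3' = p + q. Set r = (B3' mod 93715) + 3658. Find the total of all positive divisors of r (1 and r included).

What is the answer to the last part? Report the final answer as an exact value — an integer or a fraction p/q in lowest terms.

6384

Part I: remainder = value at the root: -1*(9)^4 + 6*(9)^3 + 5*(9)^2 + 5*(9)^1 + 5 = (-6561) + (4374) + (405) + (45) + (5) = -1732; answer -1732
Part II: B1 = -1732; d = -15; f(3) = 1*(-14) - 2*(44) - 2*(-15) = -72; iterating: f(3)=-72, f(4)=-132, f(5)=40, f(6)=448, f(7)=632, f(8)=-344; answer -344
Part III: B2 = -344; m = -14; cross terms: (-14*-6 - 25*-25)=709, (25*26 - 26*-6)=806, (26*26 - 6*26)=520, (6*13 - -19*26)=572, (-19*-25 - -14*13)=657; twice the area = |3264| = 3264; area = 1632; answer 1632
Part IV: B3 = 1632; threaded value p + q = 1633; r = 5291; 5291 = 11 * 13 * 37; sigma = (1 + 11) * (1 + 13) * (1 + 37) = 12 * 14 * 38 = 6384; answer 6384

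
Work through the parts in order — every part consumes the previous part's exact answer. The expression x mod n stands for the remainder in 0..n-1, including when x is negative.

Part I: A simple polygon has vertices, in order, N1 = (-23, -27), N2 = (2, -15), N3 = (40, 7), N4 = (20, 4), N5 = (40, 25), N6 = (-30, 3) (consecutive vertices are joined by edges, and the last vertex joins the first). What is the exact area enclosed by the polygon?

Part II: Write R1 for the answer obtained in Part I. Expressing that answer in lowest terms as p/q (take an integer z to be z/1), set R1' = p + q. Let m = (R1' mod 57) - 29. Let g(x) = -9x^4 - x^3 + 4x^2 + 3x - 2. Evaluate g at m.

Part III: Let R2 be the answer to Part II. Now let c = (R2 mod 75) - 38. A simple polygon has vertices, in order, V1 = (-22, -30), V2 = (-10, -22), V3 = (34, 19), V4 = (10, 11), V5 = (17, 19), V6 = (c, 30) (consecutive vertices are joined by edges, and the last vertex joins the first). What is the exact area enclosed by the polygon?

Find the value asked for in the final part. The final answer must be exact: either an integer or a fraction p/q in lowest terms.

1956

Part I: cross terms: (-23*-15 - 2*-27)=399, (2*7 - 40*-15)=614, (40*4 - 20*7)=20, (20*25 - 40*4)=340, (40*3 - -30*25)=870, (-30*-27 - -23*3)=879; twice the area = |3122| = 3122; area = 1561; answer 1561
Part II: R1 = 1561; threaded value p + q = 1562; m = -6; -9*(-6)^4 - 1*(-6)^3 + 4*(-6)^2 + 3*(-6)^1 - 2 = (-11664) + (216) + (144) + (-18) + (-2) = -11324; answer -11324
Part III: R2 = -11324; c = -37; cross terms: (-22*-22 - -10*-30)=184, (-10*19 - 34*-22)=558, (34*11 - 10*19)=184, (10*19 - 17*11)=3, (17*30 - -37*19)=1213, (-37*-30 - -22*30)=1770; twice the area = |3912| = 3912; area = 1956; answer 1956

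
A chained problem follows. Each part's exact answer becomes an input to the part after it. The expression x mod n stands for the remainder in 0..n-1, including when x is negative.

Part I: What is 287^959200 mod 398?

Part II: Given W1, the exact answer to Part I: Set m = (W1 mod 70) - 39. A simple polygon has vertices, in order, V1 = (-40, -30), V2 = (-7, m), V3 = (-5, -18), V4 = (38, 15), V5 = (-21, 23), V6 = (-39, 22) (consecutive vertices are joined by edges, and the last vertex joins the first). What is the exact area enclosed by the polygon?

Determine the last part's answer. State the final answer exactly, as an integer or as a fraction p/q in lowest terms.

4689/2

Part I: squarings mod 398: 287^1=287, 287^2=381, 287^4=289, 287^8=339, 287^16=297, 287^32=251, 287^64=117, 287^128=157, 287^256=371, 287^512=331, 287^1024=111, 287^2048=381, 287^4096=289, 287^8192=339, 287^16384=297, 287^32768=251, 287^65536=117, 287^131072=157, 287^262144=371, 287^524288=331; 287^959200 = 287^32 * 287^64 * 287^128 * 287^512 * 287^8192 * 287^32768 * 287^131072 * 287^262144 * 287^524288 = 305 (mod 398); answer 305
Part II: W1 = 305; m = -14; cross terms: (-40*-14 - -7*-30)=350, (-7*-18 - -5*-14)=56, (-5*15 - 38*-18)=609, (38*23 - -21*15)=1189, (-21*22 - -39*23)=435, (-39*-30 - -40*22)=2050; twice the area = |4689| = 4689; area = 4689/2; answer 4689/2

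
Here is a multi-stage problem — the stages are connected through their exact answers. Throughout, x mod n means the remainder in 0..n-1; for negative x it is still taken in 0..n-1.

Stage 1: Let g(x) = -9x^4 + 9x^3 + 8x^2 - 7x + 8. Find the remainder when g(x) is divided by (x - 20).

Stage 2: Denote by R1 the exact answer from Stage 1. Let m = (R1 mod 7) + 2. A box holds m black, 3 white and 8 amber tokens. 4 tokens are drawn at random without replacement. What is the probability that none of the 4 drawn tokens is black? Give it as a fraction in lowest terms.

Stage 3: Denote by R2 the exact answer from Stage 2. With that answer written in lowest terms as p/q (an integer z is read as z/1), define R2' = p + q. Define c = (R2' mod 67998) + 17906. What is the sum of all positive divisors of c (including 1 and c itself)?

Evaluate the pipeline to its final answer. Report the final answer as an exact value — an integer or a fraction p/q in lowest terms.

18544

Stage 1: remainder = value at the root: -9*(20)^4 + 9*(20)^3 + 8*(20)^2 - 7*(20)^1 + 8 = (-1440000) + (72000) + (3200) + (-140) + (8) = -1364932; answer -1364932
Stage 2: R1 = -1364932; m = 7; total draws C(18,4) = 3060; favorable C(11,4) = 330; P = 11/102; answer 11/102
Stage 3: R2 = 11/102; threaded value p + q = 113; c = 18019; 18019 = 37 * 487; sigma = (1 + 37) * (1 + 487) = 38 * 488 = 18544; answer 18544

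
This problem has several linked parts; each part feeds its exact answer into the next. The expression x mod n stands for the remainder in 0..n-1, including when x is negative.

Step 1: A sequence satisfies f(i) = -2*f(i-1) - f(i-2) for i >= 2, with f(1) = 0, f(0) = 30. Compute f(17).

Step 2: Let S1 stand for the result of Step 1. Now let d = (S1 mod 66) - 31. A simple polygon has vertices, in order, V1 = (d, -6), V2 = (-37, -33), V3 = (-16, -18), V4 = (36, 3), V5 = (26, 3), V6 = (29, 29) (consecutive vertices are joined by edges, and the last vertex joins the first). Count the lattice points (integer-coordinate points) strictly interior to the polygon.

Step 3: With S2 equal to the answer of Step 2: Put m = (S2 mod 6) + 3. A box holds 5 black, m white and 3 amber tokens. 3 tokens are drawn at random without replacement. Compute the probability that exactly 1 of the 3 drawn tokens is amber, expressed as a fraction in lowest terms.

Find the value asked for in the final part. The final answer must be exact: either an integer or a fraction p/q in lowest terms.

117/280

Step 1: f(2) = -2*(0) - 1*(30) = -30; iterating: f(2)=-30, f(3)=60, f(4)=-90, f(5)=120, f(6)=-150, f(7)=180, f(8)=-210, f(9)=240, f(10)=-270, f(11)=300, f(12)=-330, f(13)=360, f(14)=-390, f(15)=420, f(16)=-450, f(17)=480; answer 480
Step 2: S1 = 480; d = -13; cross terms: (-13*-33 - -37*-6)=207, (-37*-18 - -16*-33)=138, (-16*3 - 36*-18)=600, (36*3 - 26*3)=30, (26*29 - 29*3)=667, (29*-6 - -13*29)=203; twice the area = |1845| = 1845; area = 1845/2; boundary points = 3 + 3 + 1 + 10 + 1 + 7 = 25; strictly interior points = area - boundary/2 + 1 = 911; answer 911
Step 3: S2 = 911; m = 8; total draws C(16,3) = 560; favorable C(3,1)*C(13,2) = 234; P = 117/280; answer 117/280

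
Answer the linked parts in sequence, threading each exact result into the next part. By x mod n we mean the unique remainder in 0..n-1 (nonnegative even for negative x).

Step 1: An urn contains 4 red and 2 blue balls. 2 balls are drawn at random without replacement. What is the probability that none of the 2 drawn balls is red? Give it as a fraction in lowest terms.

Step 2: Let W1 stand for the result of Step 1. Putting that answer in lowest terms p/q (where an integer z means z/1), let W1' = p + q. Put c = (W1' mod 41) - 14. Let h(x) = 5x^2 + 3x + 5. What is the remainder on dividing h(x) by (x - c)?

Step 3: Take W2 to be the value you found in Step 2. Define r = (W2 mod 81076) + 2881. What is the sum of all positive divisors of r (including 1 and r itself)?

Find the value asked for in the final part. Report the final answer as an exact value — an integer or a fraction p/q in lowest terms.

7056

Step 1: total draws C(6,2) = 15; favorable C(2,2) = 1; P = 1/15; answer 1/15
Step 2: W1 = 1/15; threaded value p + q = 16; c = 2; remainder = value at the root: 5*(2)^2 + 3*(2)^1 + 5 = (20) + (6) + (5) = 31; answer 31
Step 3: W2 = 31; r = 2912; 2912 = 2^5 * 7 * 13; sigma = (1 + 2 + 4 + 8 + 16 + 32) * (1 + 7) * (1 + 13) = 63 * 8 * 14 = 7056; answer 7056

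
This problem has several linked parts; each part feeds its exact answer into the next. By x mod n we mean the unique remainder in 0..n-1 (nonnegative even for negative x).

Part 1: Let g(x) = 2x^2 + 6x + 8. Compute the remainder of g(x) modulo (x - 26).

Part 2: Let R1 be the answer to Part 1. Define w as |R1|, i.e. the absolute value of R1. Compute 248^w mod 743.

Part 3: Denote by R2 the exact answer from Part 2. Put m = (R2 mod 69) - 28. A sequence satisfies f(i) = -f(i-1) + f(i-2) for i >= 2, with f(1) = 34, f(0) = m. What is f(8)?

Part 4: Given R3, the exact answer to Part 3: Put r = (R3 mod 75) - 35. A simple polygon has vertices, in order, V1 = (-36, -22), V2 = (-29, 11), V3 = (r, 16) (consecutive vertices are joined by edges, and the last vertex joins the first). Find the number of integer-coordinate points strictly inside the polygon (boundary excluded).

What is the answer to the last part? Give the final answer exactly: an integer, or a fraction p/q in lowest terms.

411

Part 1: remainder = value at the root: 2*(26)^2 + 6*(26)^1 + 8 = (1352) + (156) + (8) = 1516; answer 1516
Part 2: R1 = 1516; w = 1516; squarings mod 743: 248^1=248, 248^2=578, 248^4=477, 248^8=171, 248^16=264, 248^32=597, 248^64=512, 248^128=608, 248^256=393, 248^512=648, 248^1024=109; 248^1516 = 248^4 * 248^8 * 248^32 * 248^64 * 248^128 * 248^256 * 248^1024 = 597 (mod 743); answer 597
Part 3: R2 = 597; m = 17; f(2) = -1*(34) + 1*(17) = -17; iterating: f(2)=-17, f(3)=51, f(4)=-68, f(5)=119, f(6)=-187, f(7)=306, f(8)=-493; answer -493
Part 4: R3 = -493; r = -3; cross terms: (-36*11 - -29*-22)=-1034, (-29*16 - -3*11)=-431, (-3*-22 - -36*16)=642; twice the area = |-823| = 823; area = 823/2; boundary points = 1 + 1 + 1 = 3; strictly interior points = area - boundary/2 + 1 = 411; answer 411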